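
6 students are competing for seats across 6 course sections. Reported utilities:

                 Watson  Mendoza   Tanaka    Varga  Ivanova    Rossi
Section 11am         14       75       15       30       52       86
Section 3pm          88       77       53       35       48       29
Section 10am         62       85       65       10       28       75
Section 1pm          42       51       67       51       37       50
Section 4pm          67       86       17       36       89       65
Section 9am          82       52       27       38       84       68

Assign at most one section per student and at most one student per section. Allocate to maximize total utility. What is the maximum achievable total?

Maximum total: 460 points

This is a one-to-one assignment (maximum-weight bipartite matching).
Optimal: Watson→Section 3pm (88 points), Mendoza→Section 4pm (86 points), Tanaka→Section 10am (65 points), Varga→Section 1pm (51 points), Ivanova→Section 9am (84 points), Rossi→Section 11am (86 points) — total 88+86+65+51+84+86 = 460 points.
Column-greedy (each section in turn goes to its best remaining student) gives 453 points, worse by 7.
Next-best assignment: Watson→Section 3pm, Mendoza→Section 10am, Tanaka→Section 1pm, Varga→Section 9am, Ivanova→Section 4pm, Rossi→Section 11am = 453 points.
Checked against all permutations: 460 points is optimal.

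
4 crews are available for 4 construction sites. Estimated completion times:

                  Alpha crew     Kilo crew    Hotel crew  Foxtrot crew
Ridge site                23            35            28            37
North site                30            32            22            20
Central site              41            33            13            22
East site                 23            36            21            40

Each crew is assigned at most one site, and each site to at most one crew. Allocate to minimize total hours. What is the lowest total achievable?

Optimal: Alpha crew→East site (23 hours), Kilo crew→Ridge site (35 hours), Hotel crew→Central site (13 hours), Foxtrot crew→North site (20 hours) — total 23+35+13+20 = 91 hours.
Column-greedy (each site in turn goes to its cheapest remaining crew) gives 92 hours, worse by 1.
Checked against all permutations: 91 hours is optimal.

Min total: 91 hours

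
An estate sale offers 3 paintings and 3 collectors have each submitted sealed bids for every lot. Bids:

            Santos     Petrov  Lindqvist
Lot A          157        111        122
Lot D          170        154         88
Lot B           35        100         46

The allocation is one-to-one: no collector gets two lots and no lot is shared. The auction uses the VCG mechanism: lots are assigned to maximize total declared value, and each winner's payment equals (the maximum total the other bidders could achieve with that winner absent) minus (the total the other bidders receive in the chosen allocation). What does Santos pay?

Santos pays $54.

Efficient allocation: Santos→Lot D ($170), Petrov→Lot B ($100), Lindqvist→Lot A ($122); total welfare W = $392.
Santos receives Lot D at value $170, so the others get W − 170 = $222.
Without Santos: best allocation of the remaining 2 bidders over all 3 lots is Petrov→Lot D ($154), Lindqvist→Lot A ($122), total $276.
VCG payment = (others' best without Santos) − (others' welfare with Santos) = 276 − 222 = $54.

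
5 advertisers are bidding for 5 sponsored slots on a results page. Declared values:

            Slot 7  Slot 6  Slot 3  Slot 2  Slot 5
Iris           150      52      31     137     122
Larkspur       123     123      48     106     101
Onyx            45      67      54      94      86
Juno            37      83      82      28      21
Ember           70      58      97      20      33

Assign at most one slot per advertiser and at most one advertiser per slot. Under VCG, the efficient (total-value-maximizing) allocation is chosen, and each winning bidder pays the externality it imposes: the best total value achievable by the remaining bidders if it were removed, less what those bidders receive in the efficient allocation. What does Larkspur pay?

Larkspur pays $21.

Efficient allocation: Iris→Slot 2 ($137), Larkspur→Slot 7 ($123), Onyx→Slot 5 ($86), Juno→Slot 6 ($83), Ember→Slot 3 ($97); total welfare W = $526.
Larkspur receives Slot 7 at value $123, so the others get W − 123 = $403.
Without Larkspur: best allocation of the remaining 4 bidders over all 5 slots is Iris→Slot 7 ($150), Onyx→Slot 2 ($94), Juno→Slot 6 ($83), Ember→Slot 3 ($97), total $424.
VCG payment = (others' best without Larkspur) − (others' welfare with Larkspur) = 424 − 403 = $21.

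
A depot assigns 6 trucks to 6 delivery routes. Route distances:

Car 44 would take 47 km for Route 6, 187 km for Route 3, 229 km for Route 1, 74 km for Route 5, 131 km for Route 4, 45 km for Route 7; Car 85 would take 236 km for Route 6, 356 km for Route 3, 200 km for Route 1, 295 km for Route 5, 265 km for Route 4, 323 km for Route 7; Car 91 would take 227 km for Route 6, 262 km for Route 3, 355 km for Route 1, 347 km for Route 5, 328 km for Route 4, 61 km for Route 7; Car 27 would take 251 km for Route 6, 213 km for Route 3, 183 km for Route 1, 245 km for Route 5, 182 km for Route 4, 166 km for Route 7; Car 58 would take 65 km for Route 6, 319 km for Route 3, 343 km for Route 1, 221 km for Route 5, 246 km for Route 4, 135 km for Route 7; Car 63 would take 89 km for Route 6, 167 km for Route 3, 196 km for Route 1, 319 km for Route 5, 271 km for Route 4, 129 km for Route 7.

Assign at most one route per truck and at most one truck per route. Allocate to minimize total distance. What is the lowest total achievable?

Min total: 749 km

This is the linear assignment problem.
Optimal: Car 44→Route 5 (74 km), Car 85→Route 1 (200 km), Car 91→Route 7 (61 km), Car 27→Route 4 (182 km), Car 58→Route 6 (65 km), Car 63→Route 3 (167 km) — total 74+200+61+182+65+167 = 749 km.
Column-greedy (each route in turn goes to its cheapest remaining truck) gives 944 km, worse by 195.
Swapping Car 91↔Car 44 (Car 91→Route 5 347 km, Car 44→Route 7 45 km) adds 257.
Every other assignment is strictly worse.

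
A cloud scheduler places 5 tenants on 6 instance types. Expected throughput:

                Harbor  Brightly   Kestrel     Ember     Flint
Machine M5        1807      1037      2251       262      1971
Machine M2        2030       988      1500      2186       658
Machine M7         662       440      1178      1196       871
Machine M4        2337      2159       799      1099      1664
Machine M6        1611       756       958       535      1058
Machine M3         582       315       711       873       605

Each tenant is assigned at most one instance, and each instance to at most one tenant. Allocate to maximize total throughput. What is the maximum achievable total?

This is the linear assignment problem.
Optimal: Harbor→Machine M6 (1611 ops/s), Brightly→Machine M4 (2159 ops/s), Kestrel→Machine M7 (1178 ops/s), Ember→Machine M2 (2186 ops/s), Flint→Machine M5 (1971 ops/s) — total 1611+2159+1178+2186+1971 = 9105 ops/s.
Row-greedy (each tenant in turn takes its best remaining instance) gives 7128 ops/s, worse by 1977.
No other one-to-one assignment exceeds 9105 ops/s.

Maximum total: 9105 ops/s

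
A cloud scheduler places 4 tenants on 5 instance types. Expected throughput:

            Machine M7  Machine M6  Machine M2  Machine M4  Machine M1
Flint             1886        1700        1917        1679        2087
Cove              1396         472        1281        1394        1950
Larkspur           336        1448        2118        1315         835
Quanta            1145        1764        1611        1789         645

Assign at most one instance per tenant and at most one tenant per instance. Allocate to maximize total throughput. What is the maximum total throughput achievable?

Max total: 7743 ops/s

Optimal: Flint→Machine M7 (1886 ops/s), Cove→Machine M1 (1950 ops/s), Larkspur→Machine M2 (2118 ops/s), Quanta→Machine M4 (1789 ops/s) — total 1886+1950+2118+1789 = 7743 ops/s.
Column-greedy (each instance in turn goes to its best remaining tenant) gives 7162 ops/s, worse by 581.
Next-best assignment: Flint→Machine M7, Cove→Machine M1, Larkspur→Machine M2, Quanta→Machine M6 = 7718 ops/s.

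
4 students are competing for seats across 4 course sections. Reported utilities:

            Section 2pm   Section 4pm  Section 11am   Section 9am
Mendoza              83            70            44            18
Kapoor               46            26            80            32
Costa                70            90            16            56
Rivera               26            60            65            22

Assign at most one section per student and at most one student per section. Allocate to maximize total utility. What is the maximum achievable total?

Max total: 279 points

Treat this as an assignment problem: match each student to one section.
Optimal: Mendoza→Section 2pm (83 points), Kapoor→Section 11am (80 points), Costa→Section 9am (56 points), Rivera→Section 4pm (60 points) — total 83+80+56+60 = 279 points.
Max-entry greedy (repeatedly take the single best remaining cell) gives 275 points, worse by 4.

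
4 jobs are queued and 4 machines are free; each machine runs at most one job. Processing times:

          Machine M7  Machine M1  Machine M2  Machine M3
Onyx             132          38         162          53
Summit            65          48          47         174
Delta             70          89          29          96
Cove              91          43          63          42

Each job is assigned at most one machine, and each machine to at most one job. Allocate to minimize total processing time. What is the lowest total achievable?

This is the linear assignment problem.
Optimal: Onyx→Machine M1 (38 min), Summit→Machine M7 (65 min), Delta→Machine M2 (29 min), Cove→Machine M3 (42 min) — total 38+65+29+42 = 174 min.
Row-greedy (each job in turn takes its cheapest remaining machine) gives 197 min, worse by 23.

Minimum total: 174 min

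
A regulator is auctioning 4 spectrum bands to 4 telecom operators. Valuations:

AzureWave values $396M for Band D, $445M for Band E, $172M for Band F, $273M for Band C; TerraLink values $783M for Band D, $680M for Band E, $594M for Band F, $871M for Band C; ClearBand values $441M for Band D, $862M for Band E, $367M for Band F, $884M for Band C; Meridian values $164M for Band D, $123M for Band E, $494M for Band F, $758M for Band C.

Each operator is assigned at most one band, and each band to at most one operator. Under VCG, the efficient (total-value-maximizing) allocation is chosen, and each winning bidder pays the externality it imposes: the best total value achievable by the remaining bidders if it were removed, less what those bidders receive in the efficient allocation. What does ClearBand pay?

Efficient allocation: AzureWave→Band D ($396M), TerraLink→Band C ($871M), ClearBand→Band E ($862M), Meridian→Band F ($494M); total welfare W = $2623M.
ClearBand receives Band E at value $862M, so the others get W − 862 = $1761M.
Without ClearBand: best allocation of the remaining 3 bidders over all 4 bands is AzureWave→Band E ($445M), TerraLink→Band D ($783M), Meridian→Band C ($758M), total $1986M.
VCG payment = (others' best without ClearBand) − (others' welfare with ClearBand) = 1986 − 1761 = $225M.

ClearBand pays $225M.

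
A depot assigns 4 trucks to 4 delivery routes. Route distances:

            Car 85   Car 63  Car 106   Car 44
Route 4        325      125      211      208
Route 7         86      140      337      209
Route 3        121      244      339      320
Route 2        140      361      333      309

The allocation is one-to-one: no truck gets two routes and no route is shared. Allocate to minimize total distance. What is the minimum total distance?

This is a one-to-one assignment (minimum-cost bipartite matching).
Optimal: Car 85→Route 3 (121 km), Car 63→Route 7 (140 km), Car 106→Route 4 (211 km), Car 44→Route 2 (309 km) — total 121+140+211+309 = 781 km.
Row-greedy (each truck in turn takes its cheapest remaining route) gives 864 km, worse by 83.
Checked against all permutations: 781 km is optimal.

Min total: 781 km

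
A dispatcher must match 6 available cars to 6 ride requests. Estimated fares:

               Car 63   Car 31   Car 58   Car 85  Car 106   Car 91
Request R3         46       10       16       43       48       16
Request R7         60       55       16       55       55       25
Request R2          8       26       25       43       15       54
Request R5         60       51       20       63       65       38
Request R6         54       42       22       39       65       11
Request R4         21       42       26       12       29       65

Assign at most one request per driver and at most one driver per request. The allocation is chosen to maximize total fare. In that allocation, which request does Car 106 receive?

This is a one-to-one assignment (maximum-weight bipartite matching).
Optimal: Car 63→Request R3 ($46), Car 31→Request R7 ($55), Car 58→Request R2 ($25), Car 85→Request R5 ($63), Car 106→Request R6 ($65), Car 91→Request R4 ($65) — total 46+55+25+63+65+65 = $319.
Column-greedy (each request in turn goes to its best remaining driver) gives $293, worse by 26.
Next-best assignment: Car 63→Request R5, Car 31→Request R7, Car 58→Request R2, Car 85→Request R3, Car 106→Request R6, Car 91→Request R4 = $313.
Car 106's own top request is Request R5 ($65), but forcing Car 106→Request R5 and reassigning the rest optimally gives only $307 — worse by 12.

Car 106 receives Request R6.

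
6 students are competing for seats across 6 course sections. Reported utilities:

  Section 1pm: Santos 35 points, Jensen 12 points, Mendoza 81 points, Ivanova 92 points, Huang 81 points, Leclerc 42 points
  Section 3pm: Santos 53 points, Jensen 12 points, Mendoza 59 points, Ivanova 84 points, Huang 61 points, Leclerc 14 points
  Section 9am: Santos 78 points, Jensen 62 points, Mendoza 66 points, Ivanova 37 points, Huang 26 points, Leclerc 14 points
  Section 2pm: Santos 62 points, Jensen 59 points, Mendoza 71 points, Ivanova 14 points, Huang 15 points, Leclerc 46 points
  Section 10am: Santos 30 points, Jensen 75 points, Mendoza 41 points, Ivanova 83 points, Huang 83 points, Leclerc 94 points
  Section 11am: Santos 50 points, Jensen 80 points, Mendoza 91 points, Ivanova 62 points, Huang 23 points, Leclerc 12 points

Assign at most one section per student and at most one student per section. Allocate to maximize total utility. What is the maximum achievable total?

Optimal: Santos→Section 9am (78 points), Jensen→Section 11am (80 points), Mendoza→Section 2pm (71 points), Ivanova→Section 3pm (84 points), Huang→Section 1pm (81 points), Leclerc→Section 10am (94 points) — total 78+80+71+84+81+94 = 488 points.
Row-greedy (each student in turn takes its best remaining section) gives 452 points, worse by 36.
Next-best assignment: Santos→Section 9am, Jensen→Section 2pm, Mendoza→Section 11am, Ivanova→Section 3pm, Huang→Section 1pm, Leclerc→Section 10am = 487 points.
No other one-to-one assignment exceeds 488 points.

Maximum total: 488 points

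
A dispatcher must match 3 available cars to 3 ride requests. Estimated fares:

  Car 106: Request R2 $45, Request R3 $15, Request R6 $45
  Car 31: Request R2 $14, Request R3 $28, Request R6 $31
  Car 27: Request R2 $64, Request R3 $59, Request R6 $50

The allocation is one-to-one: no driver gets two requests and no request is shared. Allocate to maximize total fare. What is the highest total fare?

Maximum total: $137

This is a one-to-one assignment (maximum-weight bipartite matching).
Optimal: Car 106→Request R6 ($45), Car 31→Request R3 ($28), Car 27→Request R2 ($64) — total 45+28+64 = $137.
Row-greedy (each driver in turn takes its best remaining request) gives $135, worse by 2.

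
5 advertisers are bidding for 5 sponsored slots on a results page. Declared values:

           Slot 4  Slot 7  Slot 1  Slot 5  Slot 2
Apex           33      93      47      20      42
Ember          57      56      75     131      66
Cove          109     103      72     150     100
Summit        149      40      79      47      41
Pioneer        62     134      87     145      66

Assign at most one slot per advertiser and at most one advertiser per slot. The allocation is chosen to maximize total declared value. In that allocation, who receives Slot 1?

Ember receives Slot 1.

Optimal: Apex→Slot 7 ($93), Ember→Slot 1 ($75), Cove→Slot 2 ($100), Summit→Slot 4 ($149), Pioneer→Slot 5 ($145) — total 93+75+100+149+145 = $562.
Row-greedy (each advertiser in turn takes its best remaining slot) gives $478, worse by 84.
Next-best assignment: Apex→Slot 1, Ember→Slot 5, Cove→Slot 2, Summit→Slot 4, Pioneer→Slot 7 = $561.
Swapping Ember↔Cove (Ember→Slot 2 $66, Cove→Slot 1 $72) loses 37.
Every other assignment is strictly worse.
Ember's own top slot is Slot 5 ($131), but forcing Ember→Slot 5 and reassigning the rest optimally gives only $561 — worse by 1.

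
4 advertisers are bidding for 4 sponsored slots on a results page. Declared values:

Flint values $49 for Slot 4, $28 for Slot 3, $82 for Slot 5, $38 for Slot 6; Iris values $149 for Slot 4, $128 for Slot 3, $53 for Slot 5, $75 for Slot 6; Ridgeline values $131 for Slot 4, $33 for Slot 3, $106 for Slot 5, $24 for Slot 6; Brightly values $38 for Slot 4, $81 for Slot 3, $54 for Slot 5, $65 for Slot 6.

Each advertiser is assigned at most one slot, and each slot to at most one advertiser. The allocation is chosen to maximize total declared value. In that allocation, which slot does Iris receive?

This is the linear assignment problem.
Optimal: Flint→Slot 5 ($82), Iris→Slot 3 ($128), Ridgeline→Slot 4 ($131), Brightly→Slot 6 ($65) — total 82+128+131+65 = $406.
Row-greedy (each advertiser in turn takes its best remaining slot) gives $329, worse by 77.
Iris's own top slot is Slot 4 ($149), but forcing Iris→Slot 4 and reassigning the rest optimally gives only $374 — worse by 32.

Iris receives Slot 3.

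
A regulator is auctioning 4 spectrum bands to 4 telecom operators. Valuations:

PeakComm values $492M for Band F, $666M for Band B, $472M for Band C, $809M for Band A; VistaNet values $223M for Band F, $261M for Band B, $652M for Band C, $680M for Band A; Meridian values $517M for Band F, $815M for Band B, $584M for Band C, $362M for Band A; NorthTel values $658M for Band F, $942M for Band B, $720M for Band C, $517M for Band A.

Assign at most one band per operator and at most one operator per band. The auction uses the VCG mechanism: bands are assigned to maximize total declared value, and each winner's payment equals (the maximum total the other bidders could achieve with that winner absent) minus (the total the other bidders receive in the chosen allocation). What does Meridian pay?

Efficient allocation: PeakComm→Band A ($809M), VistaNet→Band C ($652M), Meridian→Band B ($815M), NorthTel→Band F ($658M); total welfare W = $2934M.
Meridian receives Band B at value $815M, so the others get W − 815 = $2119M.
Without Meridian: best allocation of the remaining 3 bidders over all 4 bands is PeakComm→Band A ($809M), VistaNet→Band C ($652M), NorthTel→Band B ($942M), total $2403M.
VCG payment = (others' best without Meridian) − (others' welfare with Meridian) = 2403 − 2119 = $284M.

Meridian pays $284M.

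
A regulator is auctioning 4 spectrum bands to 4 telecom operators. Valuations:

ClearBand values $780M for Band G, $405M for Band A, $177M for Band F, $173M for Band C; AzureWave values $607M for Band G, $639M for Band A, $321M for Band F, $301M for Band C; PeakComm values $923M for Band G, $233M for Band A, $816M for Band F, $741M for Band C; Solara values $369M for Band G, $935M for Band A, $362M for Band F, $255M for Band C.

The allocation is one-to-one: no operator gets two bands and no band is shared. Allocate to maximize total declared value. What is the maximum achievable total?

Maximum total: $2832M

This is the linear assignment problem.
Optimal: ClearBand→Band G ($780M), AzureWave→Band C ($301M), PeakComm→Band F ($816M), Solara→Band A ($935M) — total 780+301+816+935 = $2832M.
Max-entry greedy (repeatedly take the single best remaining cell) gives $2352M, worse by 480.
Next-best assignment: ClearBand→Band G, AzureWave→Band F, PeakComm→Band C, Solara→Band A = $2777M.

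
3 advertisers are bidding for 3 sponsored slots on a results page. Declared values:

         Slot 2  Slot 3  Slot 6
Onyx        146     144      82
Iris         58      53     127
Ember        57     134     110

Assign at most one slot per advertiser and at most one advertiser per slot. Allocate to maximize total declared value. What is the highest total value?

Optimal: Onyx→Slot 2 ($146), Iris→Slot 6 ($127), Ember→Slot 3 ($134) — total 146+127+134 = $407.

Maximum total: $407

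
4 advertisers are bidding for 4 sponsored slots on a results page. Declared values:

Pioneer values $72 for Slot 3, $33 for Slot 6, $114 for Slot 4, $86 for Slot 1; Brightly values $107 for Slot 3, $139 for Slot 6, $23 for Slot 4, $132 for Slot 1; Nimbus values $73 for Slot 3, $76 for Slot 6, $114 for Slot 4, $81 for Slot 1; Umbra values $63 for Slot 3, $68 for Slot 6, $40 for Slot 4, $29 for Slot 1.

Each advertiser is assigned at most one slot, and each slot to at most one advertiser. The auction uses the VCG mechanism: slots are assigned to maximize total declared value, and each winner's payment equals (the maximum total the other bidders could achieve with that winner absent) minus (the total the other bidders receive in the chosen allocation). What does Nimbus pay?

Nimbus pays $28.

Efficient allocation: Pioneer→Slot 1 ($86), Brightly→Slot 6 ($139), Nimbus→Slot 4 ($114), Umbra→Slot 3 ($63); total welfare W = $402.
Nimbus receives Slot 4 at value $114, so the others get W − 114 = $288.
Without Nimbus: best allocation of the remaining 3 bidders over all 4 slots is Pioneer→Slot 4 ($114), Brightly→Slot 6 ($139), Umbra→Slot 3 ($63), total $316.
VCG payment = (others' best without Nimbus) − (others' welfare with Nimbus) = 316 − 288 = $28.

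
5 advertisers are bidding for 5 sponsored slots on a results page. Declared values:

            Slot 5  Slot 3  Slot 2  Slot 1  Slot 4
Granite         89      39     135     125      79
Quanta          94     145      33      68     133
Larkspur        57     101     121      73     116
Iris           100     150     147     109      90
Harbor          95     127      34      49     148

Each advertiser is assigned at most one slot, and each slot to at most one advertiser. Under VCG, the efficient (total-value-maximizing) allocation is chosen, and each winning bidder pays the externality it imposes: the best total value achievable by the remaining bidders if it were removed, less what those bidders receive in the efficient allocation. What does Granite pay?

Granite pays $9.

Efficient allocation: Granite→Slot 1 ($125), Quanta→Slot 3 ($145), Larkspur→Slot 2 ($121), Iris→Slot 5 ($100), Harbor→Slot 4 ($148); total welfare W = $639.
Granite receives Slot 1 at value $125, so the others get W − 125 = $514.
Without Granite: best allocation of the remaining 4 bidders over all 5 slots is Quanta→Slot 3 ($145), Larkspur→Slot 2 ($121), Iris→Slot 1 ($109), Harbor→Slot 4 ($148), total $523.
VCG payment = (others' best without Granite) − (others' welfare with Granite) = 523 − 514 = $9.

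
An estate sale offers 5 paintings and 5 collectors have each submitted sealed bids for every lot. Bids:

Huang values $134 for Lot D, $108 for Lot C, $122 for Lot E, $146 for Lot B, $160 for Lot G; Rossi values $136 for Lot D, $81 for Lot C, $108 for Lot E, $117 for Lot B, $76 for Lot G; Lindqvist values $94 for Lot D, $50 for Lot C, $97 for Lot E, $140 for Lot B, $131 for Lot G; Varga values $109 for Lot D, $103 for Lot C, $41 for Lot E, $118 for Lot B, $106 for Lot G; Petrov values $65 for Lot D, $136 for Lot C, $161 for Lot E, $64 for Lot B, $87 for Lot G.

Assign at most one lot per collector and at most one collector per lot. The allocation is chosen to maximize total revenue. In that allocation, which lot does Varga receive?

Varga receives Lot C.

Optimal: Huang→Lot G ($160), Rossi→Lot D ($136), Lindqvist→Lot B ($140), Varga→Lot C ($103), Petrov→Lot E ($161) — total 160+136+140+103+161 = $700.
Column-greedy (each lot in turn goes to its best remaining collector) gives $640, worse by 60.
Swapping Rossi↔Huang (Rossi→Lot G $76, Huang→Lot D $134) loses 86.
Every other assignment is strictly worse.
Varga's own top lot is Lot B ($118), but forcing Varga→Lot B and reassigning the rest optimally gives only $654 — worse by 46.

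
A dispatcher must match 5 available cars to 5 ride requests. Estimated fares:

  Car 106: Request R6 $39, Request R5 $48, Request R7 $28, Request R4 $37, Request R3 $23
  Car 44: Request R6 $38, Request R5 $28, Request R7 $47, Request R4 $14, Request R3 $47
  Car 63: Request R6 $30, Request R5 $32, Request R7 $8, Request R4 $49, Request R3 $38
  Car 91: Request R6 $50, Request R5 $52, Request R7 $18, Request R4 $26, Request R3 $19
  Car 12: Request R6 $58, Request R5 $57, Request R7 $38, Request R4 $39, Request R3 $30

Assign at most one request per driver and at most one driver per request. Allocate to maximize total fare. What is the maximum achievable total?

Optimal: Car 106→Request R7 ($28), Car 44→Request R3 ($47), Car 63→Request R4 ($49), Car 91→Request R5 ($52), Car 12→Request R6 ($58) — total 28+47+49+52+58 = $234.
Row-greedy (each driver in turn takes its best remaining request) gives $224, worse by 10.
Next-best assignment: Car 106→Request R5, Car 44→Request R3, Car 63→Request R4, Car 91→Request R6, Car 12→Request R7 = $232.
Swapping Car 91↔Car 63 (Car 91→Request R4 $26, Car 63→Request R5 $32) loses 43.

Maximum total: $234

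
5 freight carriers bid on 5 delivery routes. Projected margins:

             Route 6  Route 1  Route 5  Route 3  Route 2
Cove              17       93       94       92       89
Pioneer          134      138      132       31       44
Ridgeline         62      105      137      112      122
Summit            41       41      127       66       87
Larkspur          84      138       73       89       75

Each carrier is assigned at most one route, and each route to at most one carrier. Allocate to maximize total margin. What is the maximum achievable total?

Optimal: Cove→Route 3 ($92k), Pioneer→Route 6 ($134k), Ridgeline→Route 2 ($122k), Summit→Route 5 ($127k), Larkspur→Route 1 ($138k) — total 92+134+122+127+138 = $613k.
Next-best assignment: Cove→Route 2, Pioneer→Route 6, Ridgeline→Route 3, Summit→Route 5, Larkspur→Route 1 = $600k.

Max total: $613k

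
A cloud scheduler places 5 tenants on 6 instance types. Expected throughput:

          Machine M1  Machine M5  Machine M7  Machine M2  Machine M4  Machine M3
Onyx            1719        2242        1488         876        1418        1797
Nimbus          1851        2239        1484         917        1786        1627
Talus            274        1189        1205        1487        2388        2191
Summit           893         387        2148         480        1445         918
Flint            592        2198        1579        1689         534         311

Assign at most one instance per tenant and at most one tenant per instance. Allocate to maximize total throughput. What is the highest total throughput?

This is a one-to-one assignment (maximum-weight bipartite matching).
Optimal: Onyx→Machine M3 (1797 ops/s), Nimbus→Machine M1 (1851 ops/s), Talus→Machine M4 (2388 ops/s), Summit→Machine M7 (2148 ops/s), Flint→Machine M5 (2198 ops/s) — total 1797+1851+2388+2148+2198 = 10382 ops/s.
Column-greedy (each instance in turn goes to its best remaining tenant) gives 10318 ops/s, worse by 64.
Checked against all permutations: 10382 ops/s is optimal.

Max total: 10382 ops/s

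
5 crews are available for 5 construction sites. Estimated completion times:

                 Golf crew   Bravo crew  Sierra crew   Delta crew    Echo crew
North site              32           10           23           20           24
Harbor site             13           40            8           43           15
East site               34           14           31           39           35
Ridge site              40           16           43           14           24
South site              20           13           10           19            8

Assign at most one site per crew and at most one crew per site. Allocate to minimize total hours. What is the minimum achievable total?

Minimum total: 72 hours

Optimal: Golf crew→Harbor site (13 hours), Bravo crew→East site (14 hours), Sierra crew→North site (23 hours), Delta crew→Ridge site (14 hours), Echo crew→South site (8 hours) — total 13+14+23+14+8 = 72 hours.
Column-greedy (each site in turn goes to its cheapest remaining crew) gives 74 hours, worse by 2.
No other one-to-one assignment undercuts 72 hours.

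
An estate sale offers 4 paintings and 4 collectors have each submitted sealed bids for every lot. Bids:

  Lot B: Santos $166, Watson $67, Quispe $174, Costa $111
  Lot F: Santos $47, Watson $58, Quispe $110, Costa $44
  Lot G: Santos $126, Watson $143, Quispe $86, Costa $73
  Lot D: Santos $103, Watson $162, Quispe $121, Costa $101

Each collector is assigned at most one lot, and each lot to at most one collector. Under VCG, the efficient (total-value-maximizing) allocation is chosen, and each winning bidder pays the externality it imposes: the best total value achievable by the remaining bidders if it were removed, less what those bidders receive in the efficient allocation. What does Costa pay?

Efficient allocation: Santos→Lot B ($166), Watson→Lot G ($143), Quispe→Lot F ($110), Costa→Lot D ($101); total welfare W = $520.
Costa receives Lot D at value $101, so the others get W − 101 = $419.
Without Costa: best allocation of the remaining 3 bidders over all 4 lots is Santos→Lot G ($126), Watson→Lot D ($162), Quispe→Lot B ($174), total $462.
VCG payment = (others' best without Costa) − (others' welfare with Costa) = 462 − 419 = $43.

Costa pays $43.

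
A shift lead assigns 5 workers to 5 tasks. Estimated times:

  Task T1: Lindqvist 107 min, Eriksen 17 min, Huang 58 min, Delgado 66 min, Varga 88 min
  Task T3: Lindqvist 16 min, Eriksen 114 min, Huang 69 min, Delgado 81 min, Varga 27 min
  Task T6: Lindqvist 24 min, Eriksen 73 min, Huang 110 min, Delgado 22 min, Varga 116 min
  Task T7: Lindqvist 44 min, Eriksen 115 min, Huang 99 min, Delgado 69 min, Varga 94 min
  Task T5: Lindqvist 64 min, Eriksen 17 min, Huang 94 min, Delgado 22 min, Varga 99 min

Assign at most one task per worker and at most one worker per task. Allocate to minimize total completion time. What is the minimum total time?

Min total: 168 min

Optimal: Lindqvist→Task T7 (44 min), Eriksen→Task T5 (17 min), Huang→Task T1 (58 min), Delgado→Task T6 (22 min), Varga→Task T3 (27 min) — total 44+17+58+22+27 = 168 min.
Row-greedy (each worker in turn takes its cheapest remaining task) gives 243 min, worse by 75.
Swapping Huang↔Delgado (Huang→Task T6 110 min, Delgado→Task T1 66 min) adds 96.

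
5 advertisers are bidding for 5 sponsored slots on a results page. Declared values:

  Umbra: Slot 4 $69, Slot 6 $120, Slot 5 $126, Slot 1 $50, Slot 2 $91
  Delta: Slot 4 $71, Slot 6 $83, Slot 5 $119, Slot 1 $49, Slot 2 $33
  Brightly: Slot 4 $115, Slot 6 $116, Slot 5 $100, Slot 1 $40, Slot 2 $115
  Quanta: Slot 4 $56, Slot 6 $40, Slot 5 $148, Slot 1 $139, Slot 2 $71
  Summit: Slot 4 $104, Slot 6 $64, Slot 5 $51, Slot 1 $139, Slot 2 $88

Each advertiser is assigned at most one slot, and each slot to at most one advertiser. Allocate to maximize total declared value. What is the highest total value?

Optimal: Umbra→Slot 6 ($120), Delta→Slot 5 ($119), Brightly→Slot 2 ($115), Quanta→Slot 1 ($139), Summit→Slot 4 ($104) — total 120+119+115+139+104 = $597.
Max-entry greedy (repeatedly take the single best remaining cell) gives $555, worse by 42.
No other one-to-one assignment exceeds $597.

Max total: $597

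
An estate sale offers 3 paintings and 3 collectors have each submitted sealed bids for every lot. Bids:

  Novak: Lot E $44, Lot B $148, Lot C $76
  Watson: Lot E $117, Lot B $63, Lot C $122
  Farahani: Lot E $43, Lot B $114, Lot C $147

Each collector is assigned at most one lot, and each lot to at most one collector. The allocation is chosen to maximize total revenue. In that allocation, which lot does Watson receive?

This is a one-to-one assignment (maximum-weight bipartite matching).
Optimal: Novak→Lot B ($148), Watson→Lot E ($117), Farahani→Lot C ($147) — total 148+117+147 = $412.
Row-greedy (each collector in turn takes its best remaining lot) gives $313, worse by 99.
Next-best assignment: Novak→Lot B, Watson→Lot C, Farahani→Lot E = $313.
No other one-to-one assignment exceeds $412.
Watson's own top lot is Lot C ($122), but forcing Watson→Lot C and reassigning the rest optimally gives only $313 — worse by 99.

Watson receives Lot E.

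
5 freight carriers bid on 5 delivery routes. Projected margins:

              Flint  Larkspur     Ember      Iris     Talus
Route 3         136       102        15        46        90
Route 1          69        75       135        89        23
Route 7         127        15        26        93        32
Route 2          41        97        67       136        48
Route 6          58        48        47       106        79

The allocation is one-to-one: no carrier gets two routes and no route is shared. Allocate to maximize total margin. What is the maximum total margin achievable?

Maximum total: $579k

Optimal: Flint→Route 7 ($127k), Larkspur→Route 3 ($102k), Ember→Route 1 ($135k), Iris→Route 2 ($136k), Talus→Route 6 ($79k) — total 127+102+135+136+79 = $579k.
Next-best assignment: Flint→Route 7, Larkspur→Route 2, Ember→Route 1, Iris→Route 6, Talus→Route 3 = $555k.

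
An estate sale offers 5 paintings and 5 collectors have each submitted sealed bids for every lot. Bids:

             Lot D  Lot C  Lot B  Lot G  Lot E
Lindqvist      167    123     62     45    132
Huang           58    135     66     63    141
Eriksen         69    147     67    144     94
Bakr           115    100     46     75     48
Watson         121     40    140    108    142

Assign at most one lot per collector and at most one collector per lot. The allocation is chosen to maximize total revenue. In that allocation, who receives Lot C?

This is a one-to-one assignment (maximum-weight bipartite matching).
Optimal: Lindqvist→Lot D ($167), Huang→Lot E ($141), Eriksen→Lot G ($144), Bakr→Lot C ($100), Watson→Lot B ($140) — total 167+141+144+100+140 = $692.
Next-best assignment: Lindqvist→Lot D, Huang→Lot E, Eriksen→Lot C, Bakr→Lot G, Watson→Lot B = $670.
Every other assignment is strictly worse.
Bakr's own top lot is Lot D ($115), but forcing Bakr→Lot D and reassigning the rest optimally gives only $666 — worse by 26.

Bakr receives Lot C.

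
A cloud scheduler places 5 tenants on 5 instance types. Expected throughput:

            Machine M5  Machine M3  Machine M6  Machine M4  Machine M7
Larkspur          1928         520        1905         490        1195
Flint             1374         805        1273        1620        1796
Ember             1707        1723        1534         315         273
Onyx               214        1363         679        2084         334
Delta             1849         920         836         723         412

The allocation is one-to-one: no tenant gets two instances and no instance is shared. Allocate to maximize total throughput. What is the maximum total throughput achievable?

Maximum total: 9357 ops/s

Optimal: Larkspur→Machine M6 (1905 ops/s), Flint→Machine M7 (1796 ops/s), Ember→Machine M3 (1723 ops/s), Onyx→Machine M4 (2084 ops/s), Delta→Machine M5 (1849 ops/s) — total 1905+1796+1723+2084+1849 = 9357 ops/s.
Max-entry greedy (repeatedly take the single best remaining cell) gives 8367 ops/s, worse by 990.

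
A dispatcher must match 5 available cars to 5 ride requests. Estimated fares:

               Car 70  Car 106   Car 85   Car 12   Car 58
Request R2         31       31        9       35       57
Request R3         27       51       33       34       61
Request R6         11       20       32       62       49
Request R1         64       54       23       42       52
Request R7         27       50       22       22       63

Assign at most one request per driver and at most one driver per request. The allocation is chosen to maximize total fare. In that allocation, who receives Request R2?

Optimal: Car 70→Request R1 ($64), Car 106→Request R7 ($50), Car 85→Request R3 ($33), Car 12→Request R6 ($62), Car 58→Request R2 ($57) — total 64+50+33+62+57 = $266.
Row-greedy (each driver in turn takes its best remaining request) gives $245, worse by 21.
Swapping Car 70↔Car 85 (Car 70→Request R3 $27, Car 85→Request R1 $23) loses 47.
Car 58's own top request is Request R7 ($63), but forcing Car 58→Request R7 and reassigning the rest optimally gives only $253 — worse by 13.

Car 58 receives Request R2.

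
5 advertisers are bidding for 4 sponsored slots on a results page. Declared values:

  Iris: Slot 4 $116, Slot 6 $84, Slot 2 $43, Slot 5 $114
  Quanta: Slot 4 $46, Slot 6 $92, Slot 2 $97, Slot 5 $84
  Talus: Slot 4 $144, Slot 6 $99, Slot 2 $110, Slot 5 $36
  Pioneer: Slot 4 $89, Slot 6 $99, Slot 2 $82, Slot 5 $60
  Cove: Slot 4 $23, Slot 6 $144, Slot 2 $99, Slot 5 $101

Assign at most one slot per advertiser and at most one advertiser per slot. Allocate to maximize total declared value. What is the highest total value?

This is a one-to-one assignment (maximum-weight bipartite matching).
Optimal: Talus→Slot 4 ($144), Cove→Slot 6 ($144), Quanta→Slot 2 ($97), Iris→Slot 5 ($114) — total 144+144+97+114 = $499.
Row-greedy (each advertiser in turn takes its best remaining slot) gives $372, worse by 127.
Every other assignment is strictly worse.

Max total: $499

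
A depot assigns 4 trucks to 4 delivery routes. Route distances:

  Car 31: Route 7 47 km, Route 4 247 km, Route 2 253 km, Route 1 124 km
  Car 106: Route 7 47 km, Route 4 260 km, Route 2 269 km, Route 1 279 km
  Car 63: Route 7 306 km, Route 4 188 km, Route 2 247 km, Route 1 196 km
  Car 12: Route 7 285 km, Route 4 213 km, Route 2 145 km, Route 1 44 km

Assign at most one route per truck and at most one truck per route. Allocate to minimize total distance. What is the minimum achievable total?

Minimum total: 504 km

Optimal: Car 31→Route 1 (124 km), Car 106→Route 7 (47 km), Car 63→Route 4 (188 km), Car 12→Route 2 (145 km) — total 124+47+188+145 = 504 km.
Row-greedy (each truck in turn takes its cheapest remaining route) gives 648 km, worse by 144.
Every other assignment is strictly worse.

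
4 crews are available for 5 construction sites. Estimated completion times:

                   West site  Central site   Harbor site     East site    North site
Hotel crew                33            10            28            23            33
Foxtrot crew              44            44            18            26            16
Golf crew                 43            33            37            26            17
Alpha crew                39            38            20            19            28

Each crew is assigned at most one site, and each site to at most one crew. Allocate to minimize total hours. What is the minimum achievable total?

Min total: 64 hours

Optimal: Hotel crew→Central site (10 hours), Foxtrot crew→Harbor site (18 hours), Golf crew→North site (17 hours), Alpha crew→East site (19 hours) — total 10+18+17+19 = 64 hours.
Row-greedy (each crew in turn takes its cheapest remaining site) gives 72 hours, worse by 8.
Checked against all permutations: 64 hours is optimal.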